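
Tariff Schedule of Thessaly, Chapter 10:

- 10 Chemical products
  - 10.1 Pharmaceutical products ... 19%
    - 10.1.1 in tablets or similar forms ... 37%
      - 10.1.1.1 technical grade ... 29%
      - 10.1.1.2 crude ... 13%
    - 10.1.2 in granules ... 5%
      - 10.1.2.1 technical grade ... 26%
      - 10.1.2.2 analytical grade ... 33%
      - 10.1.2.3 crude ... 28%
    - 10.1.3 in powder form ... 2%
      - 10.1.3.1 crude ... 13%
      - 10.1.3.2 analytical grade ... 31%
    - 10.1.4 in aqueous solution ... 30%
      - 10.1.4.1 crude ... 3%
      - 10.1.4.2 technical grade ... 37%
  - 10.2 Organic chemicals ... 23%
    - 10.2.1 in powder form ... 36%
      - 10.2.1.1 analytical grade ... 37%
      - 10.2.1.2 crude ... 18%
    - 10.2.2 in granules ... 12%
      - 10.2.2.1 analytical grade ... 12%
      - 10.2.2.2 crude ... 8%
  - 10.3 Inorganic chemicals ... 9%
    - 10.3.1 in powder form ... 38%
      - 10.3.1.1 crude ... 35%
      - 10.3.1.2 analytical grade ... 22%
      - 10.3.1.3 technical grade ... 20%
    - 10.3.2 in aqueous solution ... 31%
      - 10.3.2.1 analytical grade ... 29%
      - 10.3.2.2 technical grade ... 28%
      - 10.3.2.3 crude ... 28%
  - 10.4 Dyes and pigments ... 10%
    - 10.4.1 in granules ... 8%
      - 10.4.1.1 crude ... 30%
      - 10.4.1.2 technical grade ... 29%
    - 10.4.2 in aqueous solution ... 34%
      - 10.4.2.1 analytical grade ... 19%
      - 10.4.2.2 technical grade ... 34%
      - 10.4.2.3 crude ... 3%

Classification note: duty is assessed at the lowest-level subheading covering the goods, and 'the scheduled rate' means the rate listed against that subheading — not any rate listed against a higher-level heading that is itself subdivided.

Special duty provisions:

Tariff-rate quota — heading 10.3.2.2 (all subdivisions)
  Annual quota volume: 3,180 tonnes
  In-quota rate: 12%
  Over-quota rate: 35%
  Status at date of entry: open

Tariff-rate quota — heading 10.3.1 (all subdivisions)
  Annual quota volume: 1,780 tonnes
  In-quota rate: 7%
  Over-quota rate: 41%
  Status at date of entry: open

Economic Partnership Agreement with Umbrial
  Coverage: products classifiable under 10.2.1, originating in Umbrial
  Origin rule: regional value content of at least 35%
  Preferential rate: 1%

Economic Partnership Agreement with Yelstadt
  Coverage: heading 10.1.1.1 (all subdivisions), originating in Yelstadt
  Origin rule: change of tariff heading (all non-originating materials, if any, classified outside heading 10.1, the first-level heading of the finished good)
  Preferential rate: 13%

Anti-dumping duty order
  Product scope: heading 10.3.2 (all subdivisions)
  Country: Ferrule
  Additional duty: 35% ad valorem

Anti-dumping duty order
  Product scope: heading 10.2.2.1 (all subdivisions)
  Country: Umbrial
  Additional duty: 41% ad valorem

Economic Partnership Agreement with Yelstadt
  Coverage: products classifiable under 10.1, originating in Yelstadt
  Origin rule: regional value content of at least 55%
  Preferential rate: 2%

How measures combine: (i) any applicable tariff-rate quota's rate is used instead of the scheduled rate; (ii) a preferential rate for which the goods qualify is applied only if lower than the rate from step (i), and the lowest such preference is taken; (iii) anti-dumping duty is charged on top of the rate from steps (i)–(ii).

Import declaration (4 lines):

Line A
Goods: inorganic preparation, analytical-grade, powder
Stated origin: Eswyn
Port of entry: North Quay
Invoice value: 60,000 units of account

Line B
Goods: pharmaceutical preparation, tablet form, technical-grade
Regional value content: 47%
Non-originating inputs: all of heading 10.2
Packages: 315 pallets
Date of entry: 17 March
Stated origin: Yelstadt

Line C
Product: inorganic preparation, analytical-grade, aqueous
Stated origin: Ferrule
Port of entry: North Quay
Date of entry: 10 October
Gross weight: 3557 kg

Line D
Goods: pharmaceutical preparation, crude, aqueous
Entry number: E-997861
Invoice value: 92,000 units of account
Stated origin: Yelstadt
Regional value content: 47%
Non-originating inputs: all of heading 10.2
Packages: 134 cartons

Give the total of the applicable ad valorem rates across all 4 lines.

87%

Line A: inorganic → 10.3; powder → 10.3.1; analytical-grade → 10.3.1.2. Scheduled 22%. quota on 10.3.1 open → in-quota 7%. → 7%.
Line B: pharmaceutical → 10.1; tablet form → 10.1.1; technical-grade → 10.1.1.1. Scheduled 29%. Yelstadt agreement on 10.1.1.1: CTH met → 13% available; Yelstadt agreement on 10.1: RVC < 55%; preferential 13%. → 13%.
Line C: inorganic → 10.3; aqueous → 10.3.2; analytical-grade → 10.3.2.1. Scheduled 29%. anti-dumping (Ferrule, 10.3.2): +35%; total 29% + 35% = 64%. → 64%.
Line D: pharmaceutical → 10.1; aqueous → 10.1.4; crude → 10.1.4.1. Scheduled 3%. Yelstadt agreement on 10.1.1.1: 10.1.4.1 not covered; Yelstadt agreement on 10.1: RVC < 55%. → 3%.
Sum: 7% + 13% + 64% + 3% = 87%.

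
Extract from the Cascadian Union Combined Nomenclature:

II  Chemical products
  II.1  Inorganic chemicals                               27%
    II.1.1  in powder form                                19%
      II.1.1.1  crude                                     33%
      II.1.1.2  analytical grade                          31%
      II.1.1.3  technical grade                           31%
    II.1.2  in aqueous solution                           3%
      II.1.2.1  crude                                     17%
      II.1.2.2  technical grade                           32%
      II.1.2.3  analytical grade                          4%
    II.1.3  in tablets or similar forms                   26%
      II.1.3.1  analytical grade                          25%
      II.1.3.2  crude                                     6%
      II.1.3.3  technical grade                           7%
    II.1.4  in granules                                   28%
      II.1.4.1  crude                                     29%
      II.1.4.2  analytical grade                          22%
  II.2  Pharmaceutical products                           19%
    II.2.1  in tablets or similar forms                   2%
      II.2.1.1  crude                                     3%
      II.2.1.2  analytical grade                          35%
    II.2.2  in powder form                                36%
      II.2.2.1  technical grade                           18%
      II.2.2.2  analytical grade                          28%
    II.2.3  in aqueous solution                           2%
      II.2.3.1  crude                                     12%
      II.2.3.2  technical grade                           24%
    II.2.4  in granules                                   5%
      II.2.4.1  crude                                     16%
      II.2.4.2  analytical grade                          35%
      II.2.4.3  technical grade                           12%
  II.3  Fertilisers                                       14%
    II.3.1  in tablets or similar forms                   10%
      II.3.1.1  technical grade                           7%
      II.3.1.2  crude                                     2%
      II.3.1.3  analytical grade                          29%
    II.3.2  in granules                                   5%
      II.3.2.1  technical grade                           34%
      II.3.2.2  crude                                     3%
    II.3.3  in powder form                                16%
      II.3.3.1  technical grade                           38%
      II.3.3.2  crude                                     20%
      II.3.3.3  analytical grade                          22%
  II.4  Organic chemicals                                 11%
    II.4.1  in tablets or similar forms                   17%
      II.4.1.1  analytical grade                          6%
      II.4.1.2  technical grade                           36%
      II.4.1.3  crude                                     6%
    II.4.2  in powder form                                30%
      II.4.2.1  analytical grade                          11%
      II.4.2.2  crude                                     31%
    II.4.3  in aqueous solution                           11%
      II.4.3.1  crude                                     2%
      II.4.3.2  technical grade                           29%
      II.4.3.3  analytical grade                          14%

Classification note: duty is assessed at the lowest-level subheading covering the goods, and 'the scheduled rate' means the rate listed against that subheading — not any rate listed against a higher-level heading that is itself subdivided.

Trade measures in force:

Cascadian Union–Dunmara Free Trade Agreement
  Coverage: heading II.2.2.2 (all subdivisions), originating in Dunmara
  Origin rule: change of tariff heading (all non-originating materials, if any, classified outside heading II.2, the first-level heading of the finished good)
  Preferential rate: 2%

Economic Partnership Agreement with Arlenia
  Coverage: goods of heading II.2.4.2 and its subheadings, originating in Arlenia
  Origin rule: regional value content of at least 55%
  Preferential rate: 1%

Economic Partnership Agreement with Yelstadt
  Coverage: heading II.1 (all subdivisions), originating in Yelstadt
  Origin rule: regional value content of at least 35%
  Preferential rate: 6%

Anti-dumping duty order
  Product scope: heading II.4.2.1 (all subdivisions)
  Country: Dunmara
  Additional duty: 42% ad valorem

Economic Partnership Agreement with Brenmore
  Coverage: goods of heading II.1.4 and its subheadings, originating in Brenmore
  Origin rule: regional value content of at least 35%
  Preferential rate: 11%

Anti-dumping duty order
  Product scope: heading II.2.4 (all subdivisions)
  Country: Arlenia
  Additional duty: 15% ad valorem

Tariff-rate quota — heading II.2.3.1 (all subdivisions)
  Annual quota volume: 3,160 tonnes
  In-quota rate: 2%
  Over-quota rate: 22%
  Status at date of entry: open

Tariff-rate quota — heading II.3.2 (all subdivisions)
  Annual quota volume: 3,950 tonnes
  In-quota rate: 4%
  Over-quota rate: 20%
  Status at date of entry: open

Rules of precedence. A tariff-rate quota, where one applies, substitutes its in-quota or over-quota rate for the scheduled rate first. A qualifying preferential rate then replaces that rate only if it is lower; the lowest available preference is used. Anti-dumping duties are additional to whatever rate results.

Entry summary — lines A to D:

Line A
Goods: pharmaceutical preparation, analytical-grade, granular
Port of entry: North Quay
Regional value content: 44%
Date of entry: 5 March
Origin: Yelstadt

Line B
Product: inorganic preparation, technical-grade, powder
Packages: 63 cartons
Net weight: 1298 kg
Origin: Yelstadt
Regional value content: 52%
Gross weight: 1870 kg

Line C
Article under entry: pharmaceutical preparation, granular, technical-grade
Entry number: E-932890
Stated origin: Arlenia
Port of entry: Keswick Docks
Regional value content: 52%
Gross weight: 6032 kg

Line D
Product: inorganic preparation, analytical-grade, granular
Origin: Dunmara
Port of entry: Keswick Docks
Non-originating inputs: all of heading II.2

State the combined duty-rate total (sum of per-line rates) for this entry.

Line A: pharmaceutical → II.2; granular → II.2.4; analytical-grade → II.2.4.2. Scheduled 35%. Yelstadt agreement on II.1: II.2.4.2 not covered. → 35%.
Line B: inorganic → II.1; powder → II.1.1; technical-grade → II.1.1.3. Scheduled 31%. Yelstadt agreement on II.1: RVC ≥ 35% → 6% available; preferential 6%. → 6%.
Line C: pharmaceutical → II.2; granular → II.2.4; technical-grade → II.2.4.3. Scheduled 12%. Arlenia agreement on II.2.4.2: II.2.4.3 not covered; anti-dumping (Arlenia, II.2.4): +15%; total 12% + 15% = 27%. → 27%.
Line D: inorganic → II.1; granular → II.1.4; analytical-grade → II.1.4.2. Scheduled 22%. Dunmara agreement on II.2.2.2: II.1.4.2 not covered. → 22%.
Sum: 35% + 6% + 27% + 22% = 90%.

90%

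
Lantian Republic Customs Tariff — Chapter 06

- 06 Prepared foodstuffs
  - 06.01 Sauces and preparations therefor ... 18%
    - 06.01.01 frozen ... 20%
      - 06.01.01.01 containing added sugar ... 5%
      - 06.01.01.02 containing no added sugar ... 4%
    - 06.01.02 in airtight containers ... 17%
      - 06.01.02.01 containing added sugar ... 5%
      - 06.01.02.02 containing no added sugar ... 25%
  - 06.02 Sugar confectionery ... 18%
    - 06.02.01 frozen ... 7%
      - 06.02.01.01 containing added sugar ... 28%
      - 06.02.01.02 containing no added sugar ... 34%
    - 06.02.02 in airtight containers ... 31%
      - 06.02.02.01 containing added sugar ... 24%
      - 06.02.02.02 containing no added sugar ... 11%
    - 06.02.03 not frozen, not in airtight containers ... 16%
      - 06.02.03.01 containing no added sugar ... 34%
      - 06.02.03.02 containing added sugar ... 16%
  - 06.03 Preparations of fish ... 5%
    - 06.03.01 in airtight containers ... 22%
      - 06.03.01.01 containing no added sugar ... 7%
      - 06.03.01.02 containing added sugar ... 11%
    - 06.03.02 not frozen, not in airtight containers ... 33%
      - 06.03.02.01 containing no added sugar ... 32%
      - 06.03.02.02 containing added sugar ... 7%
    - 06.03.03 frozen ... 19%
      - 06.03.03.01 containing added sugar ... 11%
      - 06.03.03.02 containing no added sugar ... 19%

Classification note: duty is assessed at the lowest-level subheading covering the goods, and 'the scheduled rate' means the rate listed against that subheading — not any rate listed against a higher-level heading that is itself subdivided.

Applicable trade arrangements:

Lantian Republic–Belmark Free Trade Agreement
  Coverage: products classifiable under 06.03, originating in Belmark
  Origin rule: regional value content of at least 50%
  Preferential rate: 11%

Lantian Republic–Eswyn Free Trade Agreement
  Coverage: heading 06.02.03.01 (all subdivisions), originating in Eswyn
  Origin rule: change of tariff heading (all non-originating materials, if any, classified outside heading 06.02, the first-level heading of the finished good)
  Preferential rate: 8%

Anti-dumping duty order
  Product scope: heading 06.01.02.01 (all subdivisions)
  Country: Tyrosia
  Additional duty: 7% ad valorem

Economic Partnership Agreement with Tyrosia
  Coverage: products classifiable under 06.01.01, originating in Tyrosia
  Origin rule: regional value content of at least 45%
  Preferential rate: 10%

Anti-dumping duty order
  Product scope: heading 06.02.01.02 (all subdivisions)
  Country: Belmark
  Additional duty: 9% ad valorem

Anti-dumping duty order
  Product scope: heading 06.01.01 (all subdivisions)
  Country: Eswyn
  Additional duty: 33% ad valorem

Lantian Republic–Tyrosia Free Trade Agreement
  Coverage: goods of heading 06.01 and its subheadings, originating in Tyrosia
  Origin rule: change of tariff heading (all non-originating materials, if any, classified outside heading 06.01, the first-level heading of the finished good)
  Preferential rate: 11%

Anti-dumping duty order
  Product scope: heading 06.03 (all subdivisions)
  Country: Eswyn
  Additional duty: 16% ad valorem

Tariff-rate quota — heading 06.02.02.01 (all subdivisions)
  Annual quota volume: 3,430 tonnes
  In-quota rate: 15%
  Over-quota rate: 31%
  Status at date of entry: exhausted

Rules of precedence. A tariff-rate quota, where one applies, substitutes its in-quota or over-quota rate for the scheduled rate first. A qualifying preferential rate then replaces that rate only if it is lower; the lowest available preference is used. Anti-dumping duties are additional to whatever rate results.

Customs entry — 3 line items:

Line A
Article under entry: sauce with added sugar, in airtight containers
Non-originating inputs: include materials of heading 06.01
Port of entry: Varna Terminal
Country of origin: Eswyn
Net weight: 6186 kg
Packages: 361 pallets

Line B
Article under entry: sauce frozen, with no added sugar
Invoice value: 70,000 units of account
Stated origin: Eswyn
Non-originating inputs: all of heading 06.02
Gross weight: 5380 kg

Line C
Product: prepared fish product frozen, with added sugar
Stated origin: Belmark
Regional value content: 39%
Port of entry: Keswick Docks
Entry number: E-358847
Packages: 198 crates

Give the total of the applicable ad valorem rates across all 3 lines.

Line A: sauce → 06.01; in airtight containers → 06.01.02; with added sugar → 06.01.02.01. Scheduled 5%. Eswyn agreement on 06.02.03.01: 06.01.02.01 not covered. → 5%.
Line B: sauce → 06.01; frozen → 06.01.01; with no added sugar → 06.01.01.02. Scheduled 4%. Eswyn agreement on 06.02.03.01: 06.01.01.02 not covered; anti-dumping (Eswyn, 06.01.01): +33%; total 4% + 33% = 37%. → 37%.
Line C: prepared fish product → 06.03; frozen → 06.03.03; with added sugar → 06.03.03.01. Scheduled 11%. Belmark agreement on 06.03: RVC < 50%. → 11%.
Sum: 5% + 37% + 11% = 53%.

53%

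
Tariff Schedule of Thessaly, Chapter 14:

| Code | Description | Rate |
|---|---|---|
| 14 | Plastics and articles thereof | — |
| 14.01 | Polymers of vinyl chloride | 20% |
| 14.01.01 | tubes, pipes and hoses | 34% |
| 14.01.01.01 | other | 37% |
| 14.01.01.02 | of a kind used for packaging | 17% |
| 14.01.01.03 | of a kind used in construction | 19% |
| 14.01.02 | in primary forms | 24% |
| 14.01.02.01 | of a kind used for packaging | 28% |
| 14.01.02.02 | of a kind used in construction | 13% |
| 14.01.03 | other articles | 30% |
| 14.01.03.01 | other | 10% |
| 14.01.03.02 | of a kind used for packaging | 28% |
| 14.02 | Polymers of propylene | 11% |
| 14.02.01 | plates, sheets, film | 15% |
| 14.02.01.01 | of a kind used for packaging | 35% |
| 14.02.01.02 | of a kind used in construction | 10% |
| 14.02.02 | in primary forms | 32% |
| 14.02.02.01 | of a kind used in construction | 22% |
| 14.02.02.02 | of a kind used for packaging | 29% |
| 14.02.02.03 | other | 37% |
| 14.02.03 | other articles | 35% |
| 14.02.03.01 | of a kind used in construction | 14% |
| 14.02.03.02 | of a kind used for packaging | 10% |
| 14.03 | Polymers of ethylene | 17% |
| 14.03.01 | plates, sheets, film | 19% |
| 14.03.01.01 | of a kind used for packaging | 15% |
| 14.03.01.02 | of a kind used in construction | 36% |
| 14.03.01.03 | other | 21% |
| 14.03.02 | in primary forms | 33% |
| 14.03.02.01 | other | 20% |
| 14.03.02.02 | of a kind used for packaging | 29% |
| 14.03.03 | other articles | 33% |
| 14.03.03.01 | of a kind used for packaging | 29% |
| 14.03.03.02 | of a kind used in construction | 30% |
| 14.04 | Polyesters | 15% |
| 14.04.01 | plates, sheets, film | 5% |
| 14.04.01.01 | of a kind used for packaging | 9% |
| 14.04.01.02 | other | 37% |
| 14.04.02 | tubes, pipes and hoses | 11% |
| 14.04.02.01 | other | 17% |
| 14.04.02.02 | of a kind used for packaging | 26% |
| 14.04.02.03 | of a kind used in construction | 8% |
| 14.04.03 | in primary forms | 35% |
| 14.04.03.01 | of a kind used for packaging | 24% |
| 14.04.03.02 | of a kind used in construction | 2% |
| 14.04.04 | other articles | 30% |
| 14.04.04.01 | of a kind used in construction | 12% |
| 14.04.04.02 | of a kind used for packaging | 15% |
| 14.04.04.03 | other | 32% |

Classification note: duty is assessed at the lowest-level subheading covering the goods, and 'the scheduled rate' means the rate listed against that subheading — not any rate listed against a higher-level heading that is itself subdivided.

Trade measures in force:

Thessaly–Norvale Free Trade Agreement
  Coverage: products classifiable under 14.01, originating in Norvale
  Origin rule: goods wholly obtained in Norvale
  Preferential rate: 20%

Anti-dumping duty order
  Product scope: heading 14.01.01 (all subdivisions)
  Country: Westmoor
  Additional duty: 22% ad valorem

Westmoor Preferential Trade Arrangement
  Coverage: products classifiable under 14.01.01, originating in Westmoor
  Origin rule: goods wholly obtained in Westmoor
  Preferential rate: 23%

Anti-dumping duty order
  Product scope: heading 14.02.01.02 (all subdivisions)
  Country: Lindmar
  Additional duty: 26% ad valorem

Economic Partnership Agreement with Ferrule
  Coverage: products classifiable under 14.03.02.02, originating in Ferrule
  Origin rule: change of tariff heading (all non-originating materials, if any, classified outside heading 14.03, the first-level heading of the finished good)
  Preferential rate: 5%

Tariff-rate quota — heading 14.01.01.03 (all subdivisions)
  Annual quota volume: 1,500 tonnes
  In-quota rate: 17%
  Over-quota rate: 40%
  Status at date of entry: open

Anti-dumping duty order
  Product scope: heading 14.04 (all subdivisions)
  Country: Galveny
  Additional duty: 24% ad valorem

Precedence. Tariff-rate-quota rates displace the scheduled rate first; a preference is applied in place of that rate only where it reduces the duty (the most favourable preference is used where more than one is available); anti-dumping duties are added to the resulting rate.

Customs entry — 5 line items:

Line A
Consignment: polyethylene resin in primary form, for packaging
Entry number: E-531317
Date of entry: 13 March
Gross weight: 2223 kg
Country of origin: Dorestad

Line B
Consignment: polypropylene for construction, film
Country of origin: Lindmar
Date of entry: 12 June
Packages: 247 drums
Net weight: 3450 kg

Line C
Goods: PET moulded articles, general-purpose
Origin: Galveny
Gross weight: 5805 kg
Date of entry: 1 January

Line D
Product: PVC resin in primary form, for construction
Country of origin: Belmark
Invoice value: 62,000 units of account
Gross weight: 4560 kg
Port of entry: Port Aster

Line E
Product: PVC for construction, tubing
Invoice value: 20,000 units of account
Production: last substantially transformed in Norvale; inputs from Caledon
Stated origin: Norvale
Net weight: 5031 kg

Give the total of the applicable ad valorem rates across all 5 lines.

151%

Line A: polyethylene → 14.03; resin in primary form → 14.03.02; for packaging → 14.03.02.02. Scheduled 29%. No special measure applies. → 29%.
Line B: polypropylene → 14.02; film → 14.02.01; for construction → 14.02.01.02. Scheduled 10%. anti-dumping (Lindmar, 14.02.01.02): +26%; total 10% + 26% = 36%. → 36%.
Line C: PET → 14.04; moulded articles → 14.04.04; general-purpose → 14.04.04.03. Scheduled 32%. anti-dumping (Galveny, 14.04): +24%; total 32% + 24% = 56%. → 56%.
Line D: PVC → 14.01; resin in primary form → 14.01.02; for construction → 14.01.02.02. Scheduled 13%. No special measure applies. → 13%.
Line E: PVC → 14.01; tubing → 14.01.01; for construction → 14.01.01.03. Scheduled 19%. quota on 14.01.01.03 open → in-quota 17%; Norvale agreement on 14.01: not wholly obtained. → 17%.
Sum: 29% + 36% + 56% + 13% + 17% = 151%.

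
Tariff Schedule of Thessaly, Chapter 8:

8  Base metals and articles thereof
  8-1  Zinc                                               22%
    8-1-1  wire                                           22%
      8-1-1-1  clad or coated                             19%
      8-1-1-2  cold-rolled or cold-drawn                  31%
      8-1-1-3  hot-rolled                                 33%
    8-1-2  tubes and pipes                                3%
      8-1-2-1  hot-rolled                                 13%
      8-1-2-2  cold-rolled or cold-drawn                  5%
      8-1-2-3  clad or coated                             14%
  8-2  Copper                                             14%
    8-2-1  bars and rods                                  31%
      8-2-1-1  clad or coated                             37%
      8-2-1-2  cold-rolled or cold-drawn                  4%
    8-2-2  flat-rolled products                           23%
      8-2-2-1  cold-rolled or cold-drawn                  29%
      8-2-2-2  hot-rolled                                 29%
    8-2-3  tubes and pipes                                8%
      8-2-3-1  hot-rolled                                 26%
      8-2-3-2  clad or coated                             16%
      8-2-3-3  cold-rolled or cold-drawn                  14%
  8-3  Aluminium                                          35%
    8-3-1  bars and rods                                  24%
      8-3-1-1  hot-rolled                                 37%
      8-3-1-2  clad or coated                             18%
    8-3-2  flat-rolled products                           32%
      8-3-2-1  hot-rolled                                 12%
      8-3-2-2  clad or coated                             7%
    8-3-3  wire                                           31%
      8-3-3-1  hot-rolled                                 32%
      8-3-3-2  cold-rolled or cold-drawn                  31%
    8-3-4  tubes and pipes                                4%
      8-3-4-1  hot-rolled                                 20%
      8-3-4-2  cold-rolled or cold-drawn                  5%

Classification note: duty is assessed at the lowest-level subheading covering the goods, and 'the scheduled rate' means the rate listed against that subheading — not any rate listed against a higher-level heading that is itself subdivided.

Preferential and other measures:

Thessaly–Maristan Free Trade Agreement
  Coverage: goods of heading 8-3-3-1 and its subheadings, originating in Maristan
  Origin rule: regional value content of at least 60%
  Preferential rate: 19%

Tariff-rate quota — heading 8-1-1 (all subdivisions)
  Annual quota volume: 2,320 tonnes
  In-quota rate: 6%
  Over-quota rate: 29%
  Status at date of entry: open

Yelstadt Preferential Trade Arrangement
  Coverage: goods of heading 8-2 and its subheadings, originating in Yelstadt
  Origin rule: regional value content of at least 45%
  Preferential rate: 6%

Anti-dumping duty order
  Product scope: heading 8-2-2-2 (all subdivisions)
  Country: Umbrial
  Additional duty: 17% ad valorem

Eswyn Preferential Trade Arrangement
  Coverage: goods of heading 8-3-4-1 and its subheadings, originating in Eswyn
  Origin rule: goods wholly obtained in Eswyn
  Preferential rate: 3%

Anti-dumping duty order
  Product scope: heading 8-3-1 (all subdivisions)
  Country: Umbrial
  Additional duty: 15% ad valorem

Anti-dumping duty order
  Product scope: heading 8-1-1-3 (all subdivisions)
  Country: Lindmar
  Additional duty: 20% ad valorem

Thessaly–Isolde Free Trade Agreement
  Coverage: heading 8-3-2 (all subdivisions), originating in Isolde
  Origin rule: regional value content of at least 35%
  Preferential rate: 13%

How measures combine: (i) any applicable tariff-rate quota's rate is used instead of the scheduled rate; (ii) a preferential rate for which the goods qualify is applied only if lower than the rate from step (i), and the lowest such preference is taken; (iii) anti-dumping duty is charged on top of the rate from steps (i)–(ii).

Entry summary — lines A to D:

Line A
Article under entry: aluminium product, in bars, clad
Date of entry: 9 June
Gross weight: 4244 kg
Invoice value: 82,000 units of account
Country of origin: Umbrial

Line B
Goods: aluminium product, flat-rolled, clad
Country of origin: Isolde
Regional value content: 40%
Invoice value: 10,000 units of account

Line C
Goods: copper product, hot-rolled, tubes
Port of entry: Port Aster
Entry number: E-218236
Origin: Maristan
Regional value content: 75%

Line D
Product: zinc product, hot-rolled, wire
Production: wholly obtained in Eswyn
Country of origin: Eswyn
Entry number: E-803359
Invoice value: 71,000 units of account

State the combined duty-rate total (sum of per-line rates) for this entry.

72%

Line A: aluminium → 8-3; in bars → 8-3-1; clad → 8-3-1-2. Scheduled 18%. anti-dumping (Umbrial, 8-3-1): +15%; total 18% + 15% = 33%. → 33%.
Line B: aluminium → 8-3; flat-rolled → 8-3-2; clad → 8-3-2-2. Scheduled 7%. Isolde agreement on 8-3-2: RVC ≥ 35% → 13% available; preference 13% not lower than 7% → no reduction. → 7%.
Line C: copper → 8-2; tubes → 8-2-3; hot-rolled → 8-2-3-1. Scheduled 26%. Maristan agreement on 8-3-3-1: 8-2-3-1 not covered. → 26%.
Line D: zinc → 8-1; wire → 8-1-1; hot-rolled → 8-1-1-3. Scheduled 33%. quota on 8-1-1 open → in-quota 6%; Eswyn agreement on 8-3-4-1: 8-1-1-3 not covered. → 6%.
Sum: 33% + 7% + 26% + 6% = 72%.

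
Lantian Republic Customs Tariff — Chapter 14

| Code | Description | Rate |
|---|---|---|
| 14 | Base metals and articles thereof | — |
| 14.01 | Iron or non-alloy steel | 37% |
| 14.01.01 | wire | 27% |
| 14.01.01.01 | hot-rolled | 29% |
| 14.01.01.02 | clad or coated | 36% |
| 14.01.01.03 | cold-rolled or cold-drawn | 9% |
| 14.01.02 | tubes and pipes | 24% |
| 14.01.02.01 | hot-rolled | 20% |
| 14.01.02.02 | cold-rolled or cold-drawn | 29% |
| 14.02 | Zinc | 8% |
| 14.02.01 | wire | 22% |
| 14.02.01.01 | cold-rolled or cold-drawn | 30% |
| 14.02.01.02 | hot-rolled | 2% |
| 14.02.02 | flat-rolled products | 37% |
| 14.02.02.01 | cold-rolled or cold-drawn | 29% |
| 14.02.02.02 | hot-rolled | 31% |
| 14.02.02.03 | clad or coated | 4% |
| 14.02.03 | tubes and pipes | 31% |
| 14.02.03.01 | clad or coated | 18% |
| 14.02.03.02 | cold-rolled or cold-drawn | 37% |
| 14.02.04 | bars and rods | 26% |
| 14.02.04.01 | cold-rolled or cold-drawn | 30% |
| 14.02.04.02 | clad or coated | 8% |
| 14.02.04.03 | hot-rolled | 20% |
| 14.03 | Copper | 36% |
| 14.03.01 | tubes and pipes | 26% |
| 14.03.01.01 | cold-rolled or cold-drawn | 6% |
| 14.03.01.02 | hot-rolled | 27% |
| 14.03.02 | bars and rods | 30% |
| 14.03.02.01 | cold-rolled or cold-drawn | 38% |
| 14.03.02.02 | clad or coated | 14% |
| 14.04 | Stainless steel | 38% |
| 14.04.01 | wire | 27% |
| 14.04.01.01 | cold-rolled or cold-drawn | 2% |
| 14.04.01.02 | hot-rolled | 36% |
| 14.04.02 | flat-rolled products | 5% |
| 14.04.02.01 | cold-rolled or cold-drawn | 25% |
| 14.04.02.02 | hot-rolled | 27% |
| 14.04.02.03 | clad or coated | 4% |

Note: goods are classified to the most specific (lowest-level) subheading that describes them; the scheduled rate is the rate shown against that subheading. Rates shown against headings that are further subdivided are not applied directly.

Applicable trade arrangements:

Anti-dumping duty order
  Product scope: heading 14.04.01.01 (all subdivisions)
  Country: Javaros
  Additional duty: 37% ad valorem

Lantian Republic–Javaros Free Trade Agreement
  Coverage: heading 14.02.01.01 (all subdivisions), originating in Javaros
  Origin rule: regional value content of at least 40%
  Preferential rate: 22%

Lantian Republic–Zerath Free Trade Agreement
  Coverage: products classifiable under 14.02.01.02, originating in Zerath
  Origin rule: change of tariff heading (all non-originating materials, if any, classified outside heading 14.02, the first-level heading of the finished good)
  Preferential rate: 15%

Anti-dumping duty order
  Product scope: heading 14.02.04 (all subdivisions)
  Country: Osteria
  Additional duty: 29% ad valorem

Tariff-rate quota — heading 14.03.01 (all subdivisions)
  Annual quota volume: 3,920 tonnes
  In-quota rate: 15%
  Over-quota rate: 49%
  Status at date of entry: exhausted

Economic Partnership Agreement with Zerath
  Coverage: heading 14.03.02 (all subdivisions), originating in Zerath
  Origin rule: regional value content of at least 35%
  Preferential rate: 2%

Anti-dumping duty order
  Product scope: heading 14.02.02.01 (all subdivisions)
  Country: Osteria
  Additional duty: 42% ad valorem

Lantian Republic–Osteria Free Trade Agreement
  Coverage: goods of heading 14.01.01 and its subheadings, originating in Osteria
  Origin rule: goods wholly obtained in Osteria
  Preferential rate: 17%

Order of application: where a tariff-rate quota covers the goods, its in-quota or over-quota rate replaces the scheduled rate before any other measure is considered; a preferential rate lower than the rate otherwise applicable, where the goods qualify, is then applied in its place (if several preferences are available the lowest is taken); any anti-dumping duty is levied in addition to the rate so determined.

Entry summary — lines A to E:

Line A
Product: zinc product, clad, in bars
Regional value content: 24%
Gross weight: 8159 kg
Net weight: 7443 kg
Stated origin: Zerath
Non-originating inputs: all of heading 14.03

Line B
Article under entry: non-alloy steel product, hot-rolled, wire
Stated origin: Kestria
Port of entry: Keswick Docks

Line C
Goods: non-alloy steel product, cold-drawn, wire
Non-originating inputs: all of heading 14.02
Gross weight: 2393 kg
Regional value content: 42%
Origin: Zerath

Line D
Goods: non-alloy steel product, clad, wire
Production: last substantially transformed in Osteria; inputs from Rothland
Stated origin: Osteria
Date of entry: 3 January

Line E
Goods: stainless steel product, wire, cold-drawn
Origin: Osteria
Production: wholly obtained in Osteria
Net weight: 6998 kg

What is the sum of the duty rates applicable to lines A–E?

84%

Line A: zinc → 14.02; in bars → 14.02.04; clad → 14.02.04.02. Scheduled 8%. Zerath agreement on 14.02.01.02: 14.02.04.02 not covered; Zerath agreement on 14.03.02: 14.02.04.02 not covered. → 8%.
Line B: non-alloy steel → 14.01; wire → 14.01.01; hot-rolled → 14.01.01.01. Scheduled 29%. No special measure applies. → 29%.
Line C: non-alloy steel → 14.01; wire → 14.01.01; cold-drawn → 14.01.01.03. Scheduled 9%. Zerath agreement on 14.02.01.02: 14.01.01.03 not covered; Zerath agreement on 14.03.02: 14.01.01.03 not covered. → 9%.
Line D: non-alloy steel → 14.01; wire → 14.01.01; clad → 14.01.01.02. Scheduled 36%. Osteria agreement on 14.01.01: not wholly obtained. → 36%.
Line E: stainless steel → 14.04; wire → 14.04.01; cold-drawn → 14.04.01.01. Scheduled 2%. Osteria agreement on 14.01.01: 14.04.01.01 not covered. → 2%.
Sum: 8% + 29% + 9% + 36% + 2% = 84%.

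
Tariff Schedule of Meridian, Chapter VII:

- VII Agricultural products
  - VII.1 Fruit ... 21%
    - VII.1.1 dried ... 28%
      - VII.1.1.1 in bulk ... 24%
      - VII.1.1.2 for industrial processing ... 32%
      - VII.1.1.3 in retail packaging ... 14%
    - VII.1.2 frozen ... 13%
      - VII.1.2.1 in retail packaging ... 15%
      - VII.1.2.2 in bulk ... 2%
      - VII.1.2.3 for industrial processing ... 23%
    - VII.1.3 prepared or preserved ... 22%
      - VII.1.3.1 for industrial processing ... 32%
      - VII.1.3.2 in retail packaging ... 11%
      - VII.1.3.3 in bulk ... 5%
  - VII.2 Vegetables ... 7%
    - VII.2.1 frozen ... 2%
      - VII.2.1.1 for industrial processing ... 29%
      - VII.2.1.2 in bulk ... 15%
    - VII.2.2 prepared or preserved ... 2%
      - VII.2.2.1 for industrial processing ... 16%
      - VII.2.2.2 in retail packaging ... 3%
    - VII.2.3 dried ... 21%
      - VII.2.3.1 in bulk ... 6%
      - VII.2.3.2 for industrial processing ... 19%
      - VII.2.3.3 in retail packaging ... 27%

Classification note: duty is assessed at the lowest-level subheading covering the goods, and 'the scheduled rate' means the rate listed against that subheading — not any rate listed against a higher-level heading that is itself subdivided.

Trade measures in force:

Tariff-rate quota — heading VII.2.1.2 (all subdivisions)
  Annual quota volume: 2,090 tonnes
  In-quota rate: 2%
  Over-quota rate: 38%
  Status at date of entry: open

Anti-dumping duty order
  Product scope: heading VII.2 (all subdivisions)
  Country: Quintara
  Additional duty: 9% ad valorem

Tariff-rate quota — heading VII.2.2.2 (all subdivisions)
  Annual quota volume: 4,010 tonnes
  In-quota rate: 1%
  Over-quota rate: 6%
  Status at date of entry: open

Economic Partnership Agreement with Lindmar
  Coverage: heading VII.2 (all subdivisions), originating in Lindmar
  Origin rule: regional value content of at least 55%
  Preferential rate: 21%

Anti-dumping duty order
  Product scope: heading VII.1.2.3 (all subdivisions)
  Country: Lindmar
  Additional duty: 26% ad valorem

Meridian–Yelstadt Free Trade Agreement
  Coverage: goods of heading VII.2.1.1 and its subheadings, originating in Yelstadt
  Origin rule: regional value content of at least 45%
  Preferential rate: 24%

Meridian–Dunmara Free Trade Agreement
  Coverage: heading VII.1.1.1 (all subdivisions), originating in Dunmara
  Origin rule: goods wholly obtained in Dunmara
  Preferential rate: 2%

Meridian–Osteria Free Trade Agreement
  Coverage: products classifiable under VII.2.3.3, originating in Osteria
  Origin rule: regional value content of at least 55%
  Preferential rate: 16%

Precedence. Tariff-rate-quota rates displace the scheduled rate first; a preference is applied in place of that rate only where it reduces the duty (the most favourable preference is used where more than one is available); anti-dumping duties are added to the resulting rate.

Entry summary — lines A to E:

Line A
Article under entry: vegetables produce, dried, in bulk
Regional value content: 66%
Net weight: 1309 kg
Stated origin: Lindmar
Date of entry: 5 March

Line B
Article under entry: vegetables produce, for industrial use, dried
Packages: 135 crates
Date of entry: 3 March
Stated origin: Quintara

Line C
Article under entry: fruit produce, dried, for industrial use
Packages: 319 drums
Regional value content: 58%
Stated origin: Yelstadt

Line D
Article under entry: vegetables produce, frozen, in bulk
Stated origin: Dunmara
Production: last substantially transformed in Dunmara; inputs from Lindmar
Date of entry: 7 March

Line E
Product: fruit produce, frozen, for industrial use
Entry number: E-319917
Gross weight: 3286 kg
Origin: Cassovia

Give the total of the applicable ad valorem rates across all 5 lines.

Line A: vegetables → VII.2; dried → VII.2.3; in bulk → VII.2.3.1. Scheduled 6%. Lindmar agreement on VII.2: RVC ≥ 55% → 21% available; preference 21% not lower than 6% → no reduction. → 6%.
Line B: vegetables → VII.2; dried → VII.2.3; for industrial use → VII.2.3.2. Scheduled 19%. anti-dumping (Quintara, VII.2): +9%; total 19% + 9% = 28%. → 28%.
Line C: fruit → VII.1; dried → VII.1.1; for industrial use → VII.1.1.2. Scheduled 32%. Yelstadt agreement on VII.2.1.1: VII.1.1.2 not covered. → 32%.
Line D: vegetables → VII.2; frozen → VII.2.1; in bulk → VII.2.1.2. Scheduled 15%. quota on VII.2.1.2 open → in-quota 2%; Dunmara agreement on VII.1.1.1: VII.2.1.2 not covered. → 2%.
Line E: fruit → VII.1; frozen → VII.1.2; for industrial use → VII.1.2.3. Scheduled 23%. No special measure applies. → 23%.
Sum: 6% + 28% + 32% + 2% + 23% = 91%.

91%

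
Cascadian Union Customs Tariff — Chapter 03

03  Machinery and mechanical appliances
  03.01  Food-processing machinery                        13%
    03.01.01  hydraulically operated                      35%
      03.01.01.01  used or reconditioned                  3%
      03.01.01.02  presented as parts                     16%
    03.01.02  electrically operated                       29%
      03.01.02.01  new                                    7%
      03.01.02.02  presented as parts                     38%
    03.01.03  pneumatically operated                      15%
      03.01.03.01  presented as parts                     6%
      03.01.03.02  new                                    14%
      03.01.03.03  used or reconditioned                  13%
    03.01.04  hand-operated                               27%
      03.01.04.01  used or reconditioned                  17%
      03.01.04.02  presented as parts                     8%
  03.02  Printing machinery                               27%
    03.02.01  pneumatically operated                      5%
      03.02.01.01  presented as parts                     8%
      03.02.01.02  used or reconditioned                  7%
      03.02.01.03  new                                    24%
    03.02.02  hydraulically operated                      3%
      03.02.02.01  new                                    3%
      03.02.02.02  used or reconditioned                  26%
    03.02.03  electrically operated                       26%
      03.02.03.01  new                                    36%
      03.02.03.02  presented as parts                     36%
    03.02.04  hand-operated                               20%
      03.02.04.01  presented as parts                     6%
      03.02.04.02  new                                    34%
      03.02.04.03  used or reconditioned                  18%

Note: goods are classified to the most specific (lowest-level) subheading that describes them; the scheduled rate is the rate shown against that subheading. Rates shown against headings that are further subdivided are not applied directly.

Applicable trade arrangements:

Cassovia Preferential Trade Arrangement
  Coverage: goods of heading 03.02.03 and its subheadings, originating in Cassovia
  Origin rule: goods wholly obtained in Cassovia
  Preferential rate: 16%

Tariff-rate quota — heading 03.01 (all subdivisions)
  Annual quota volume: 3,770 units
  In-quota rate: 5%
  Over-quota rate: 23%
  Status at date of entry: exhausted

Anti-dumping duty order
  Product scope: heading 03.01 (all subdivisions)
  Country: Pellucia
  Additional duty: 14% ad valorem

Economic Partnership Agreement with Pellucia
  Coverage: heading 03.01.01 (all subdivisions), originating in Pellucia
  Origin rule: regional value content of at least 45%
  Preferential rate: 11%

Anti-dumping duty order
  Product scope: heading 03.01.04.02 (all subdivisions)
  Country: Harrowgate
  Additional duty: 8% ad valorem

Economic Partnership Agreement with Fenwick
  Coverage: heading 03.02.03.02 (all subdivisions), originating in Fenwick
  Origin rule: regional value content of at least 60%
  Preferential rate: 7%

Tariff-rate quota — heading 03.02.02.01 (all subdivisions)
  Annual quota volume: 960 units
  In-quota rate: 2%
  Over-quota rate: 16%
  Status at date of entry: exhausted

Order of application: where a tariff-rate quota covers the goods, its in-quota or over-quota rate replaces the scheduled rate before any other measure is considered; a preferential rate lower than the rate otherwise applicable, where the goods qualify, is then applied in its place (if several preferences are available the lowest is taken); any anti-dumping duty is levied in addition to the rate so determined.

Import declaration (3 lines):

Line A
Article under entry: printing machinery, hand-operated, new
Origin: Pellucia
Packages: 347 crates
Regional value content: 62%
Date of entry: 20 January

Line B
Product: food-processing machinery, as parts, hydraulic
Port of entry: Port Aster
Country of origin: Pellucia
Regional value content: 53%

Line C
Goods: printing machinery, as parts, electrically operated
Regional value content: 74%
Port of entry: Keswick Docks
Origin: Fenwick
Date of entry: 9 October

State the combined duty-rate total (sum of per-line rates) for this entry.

Line A: printing → 03.02; hand-operated → 03.02.04; new → 03.02.04.02. Scheduled 34%. Pellucia agreement on 03.01.01: 03.02.04.02 not covered. → 34%.
Line B: food-processing → 03.01; hydraulic → 03.01.01; as parts → 03.01.01.02. Scheduled 16%. quota on 03.01 exhausted → over-quota 23%; Pellucia agreement on 03.01.01: RVC ≥ 45% → 11% available; preferential 11%; anti-dumping (Pellucia, 03.01): +14%; total 11% + 14% = 25%. → 25%.
Line C: printing → 03.02; electrically operated → 03.02.03; as parts → 03.02.03.02. Scheduled 36%. Fenwick agreement on 03.02.03.02: RVC ≥ 60% → 7% available; preferential 7%. → 7%.
Sum: 34% + 25% + 7% = 66%.

66%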